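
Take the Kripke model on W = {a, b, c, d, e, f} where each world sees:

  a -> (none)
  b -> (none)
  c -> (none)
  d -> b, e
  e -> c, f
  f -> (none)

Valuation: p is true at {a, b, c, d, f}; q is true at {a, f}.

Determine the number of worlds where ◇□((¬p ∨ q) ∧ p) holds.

2

a: no successors, so ◇□((¬p ∨ q) ∧ p) fails. ✗
b: no successors, so ◇□((¬p ∨ q) ∧ p) fails. ✗
c: no successors, so ◇□((¬p ∨ q) ∧ p) fails. ✗
d: successors {b, e}; □((¬p ∨ q) ∧ p) there: b:T, e:F. ✓
e: successors {c, f}; □((¬p ∨ q) ∧ p) there: c:T, f:T. ✓
f: no successors, so ◇□((¬p ∨ q) ∧ p) fails. ✗
Satisfying worlds: {d, e}.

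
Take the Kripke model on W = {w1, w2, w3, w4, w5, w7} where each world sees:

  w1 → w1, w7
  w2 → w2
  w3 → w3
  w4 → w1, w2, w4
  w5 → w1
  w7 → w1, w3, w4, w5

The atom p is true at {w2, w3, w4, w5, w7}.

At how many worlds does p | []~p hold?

w1: p is F, []~p is F. ✗
w2: p is T, []~p is F. ✓
w3: p is T, []~p is F. ✓
w4: p is T, []~p is F. ✓
w5: p is T, []~p is T. ✓
w7: p is T, []~p is F. ✓
Satisfying worlds: {w2, w3, w4, w5, w7}.

5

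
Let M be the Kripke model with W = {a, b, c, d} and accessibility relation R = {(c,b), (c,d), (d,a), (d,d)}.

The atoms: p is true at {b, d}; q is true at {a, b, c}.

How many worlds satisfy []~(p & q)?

3

a: no successors, so []~(p & q) holds vacuously. ✓
b: no successors, so []~(p & q) holds vacuously. ✓
c: successors {b, d}; ~(p & q) there: b:F, d:T. ✗
d: successors {a, d}; ~(p & q) there: a:T, d:T. ✓
Satisfying worlds: {a, b, d}.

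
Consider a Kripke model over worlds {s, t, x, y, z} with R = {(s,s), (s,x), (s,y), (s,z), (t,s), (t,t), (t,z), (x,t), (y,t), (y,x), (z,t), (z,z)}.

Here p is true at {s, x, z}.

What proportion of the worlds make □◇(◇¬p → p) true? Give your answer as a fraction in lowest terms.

s: successors {s, x, y, z}; ◇(◇¬p → p) there: s:T, x:F, y:T, z:T. ✗
t: successors {s, t, z}; ◇(◇¬p → p) there: s:T, t:T, z:T. ✓
x: successors {t}; ◇(◇¬p → p) there: t:T. ✓
y: successors {t, x}; ◇(◇¬p → p) there: t:T, x:F. ✗
z: successors {t, z}; ◇(◇¬p → p) there: t:T, z:T. ✓
That's 3 of 5 worlds, so 3/5.

3/5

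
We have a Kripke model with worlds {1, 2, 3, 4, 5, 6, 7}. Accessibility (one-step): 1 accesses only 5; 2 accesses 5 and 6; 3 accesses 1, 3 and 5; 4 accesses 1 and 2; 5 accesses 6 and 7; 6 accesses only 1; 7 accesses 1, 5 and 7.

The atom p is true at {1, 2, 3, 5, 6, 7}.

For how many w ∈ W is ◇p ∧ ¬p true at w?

1

1: ◇p is T, ¬p is F. ✗
2: ◇p is T, ¬p is F. ✗
3: ◇p is T, ¬p is F. ✗
4: ◇p is T, ¬p is T. ✓
5: ◇p is T, ¬p is F. ✗
6: ◇p is T, ¬p is F. ✗
7: ◇p is T, ¬p is F. ✗
Satisfying worlds: {4}.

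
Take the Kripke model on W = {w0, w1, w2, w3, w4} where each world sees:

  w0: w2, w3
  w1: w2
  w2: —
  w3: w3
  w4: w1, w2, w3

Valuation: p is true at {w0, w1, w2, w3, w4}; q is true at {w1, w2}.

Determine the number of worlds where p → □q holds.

w0: p is T, □q is F. ✗
w1: p is T, □q is T. ✓
w2: p is T, □q is T. ✓
w3: p is T, □q is F. ✗
w4: p is T, □q is F. ✗
Satisfying worlds: {w1, w2}.

2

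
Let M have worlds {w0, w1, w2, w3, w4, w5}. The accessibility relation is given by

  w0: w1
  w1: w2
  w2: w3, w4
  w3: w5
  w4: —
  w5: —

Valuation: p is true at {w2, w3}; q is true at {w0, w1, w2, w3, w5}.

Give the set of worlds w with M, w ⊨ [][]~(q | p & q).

w0: successors {w1}; []~(q | p & q) there: w1:F. ✗
w1: successors {w2}; []~(q | p & q) there: w2:F. ✗
w2: successors {w3, w4}; []~(q | p & q) there: w3:F, w4:T. ✗
w3: successors {w5}; []~(q | p & q) there: w5:T. ✓
w4: no successors, so [][]~(q | p & q) holds vacuously. ✓
w5: no successors, so [][]~(q | p & q) holds vacuously. ✓

{w3, w4, w5}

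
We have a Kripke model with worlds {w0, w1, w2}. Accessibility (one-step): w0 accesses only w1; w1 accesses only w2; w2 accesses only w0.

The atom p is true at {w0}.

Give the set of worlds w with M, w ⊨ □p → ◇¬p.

{w0, w1}

w0: □p is F, ◇¬p is T. ✓
w1: □p is F, ◇¬p is T. ✓
w2: □p is T, ◇¬p is F. ✗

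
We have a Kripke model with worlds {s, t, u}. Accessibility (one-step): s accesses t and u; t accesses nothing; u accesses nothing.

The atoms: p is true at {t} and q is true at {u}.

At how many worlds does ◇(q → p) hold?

1

s: successors {t, u}; q → p there: t:T, u:F. ✓
t: no successors, so ◇(q → p) fails. ✗
u: no successors, so ◇(q → p) fails. ✗
Satisfying worlds: {s}.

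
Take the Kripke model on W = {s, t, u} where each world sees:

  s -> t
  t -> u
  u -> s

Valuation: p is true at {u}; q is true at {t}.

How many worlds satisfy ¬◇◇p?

s: ◇◇p is T. ✗
t: ◇◇p is F. ✓
u: ◇◇p is F. ✓
Satisfying worlds: {t, u}.

2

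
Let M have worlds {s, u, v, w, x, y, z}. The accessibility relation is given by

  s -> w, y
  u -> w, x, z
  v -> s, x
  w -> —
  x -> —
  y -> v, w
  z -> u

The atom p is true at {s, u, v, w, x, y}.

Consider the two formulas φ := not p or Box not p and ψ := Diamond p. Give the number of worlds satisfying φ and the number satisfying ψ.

3 and 5

For not p or Box not p:
s: not p is F, Box not p is F. ✗
u: not p is F, Box not p is F. ✗
v: not p is F, Box not p is F. ✗
w: not p is F, Box not p is T. ✓
x: not p is F, Box not p is T. ✓
y: not p is F, Box not p is F. ✗
z: not p is T, Box not p is F. ✓
— 3 worlds.
For Diamond p:
s: successors {w, y}; p there: w:T, y:T. ✓
u: successors {w, x, z}; p there: w:T, x:T, z:F. ✓
v: successors {s, x}; p there: s:T, x:T. ✓
w: no successors, so Diamond p fails. ✗
x: no successors, so Diamond p fails. ✗
y: successors {v, w}; p there: v:T, w:T. ✓
z: successors {u}; p there: u:T. ✓
— 5 worlds.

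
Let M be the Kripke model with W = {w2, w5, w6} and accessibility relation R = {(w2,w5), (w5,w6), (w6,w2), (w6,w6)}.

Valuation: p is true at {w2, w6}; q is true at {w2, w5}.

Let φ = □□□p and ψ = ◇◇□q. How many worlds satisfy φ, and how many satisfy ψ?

For □□□p:
w2: successors {w5}; □□p there: w5:T. ✓
w5: successors {w6}; □□p there: w6:F. ✗
w6: successors {w2, w6}; □□p there: w2:T, w6:F. ✗
— 1 world.
For ◇◇□q:
w2: successors {w5}; ◇□q there: w5:F. ✗
w5: successors {w6}; ◇□q there: w6:T. ✓
w6: successors {w2, w6}; ◇□q there: w2:F, w6:T. ✓
— 2 worlds.

1 and 2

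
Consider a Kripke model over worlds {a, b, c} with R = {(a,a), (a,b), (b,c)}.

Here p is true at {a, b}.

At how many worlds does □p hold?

a: successors {a, b}; p there: a:T, b:T. ✓
b: successors {c}; p there: c:F. ✗
c: no successors, so □p holds vacuously. ✓
Satisfying worlds: {a, c}.

2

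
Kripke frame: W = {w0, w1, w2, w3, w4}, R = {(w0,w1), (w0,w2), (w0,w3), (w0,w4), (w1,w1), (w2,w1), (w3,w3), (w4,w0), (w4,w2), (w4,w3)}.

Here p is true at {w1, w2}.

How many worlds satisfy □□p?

w0: successors {w1, w2, w3, w4}; □p there: w1:T, w2:T, w3:F, w4:F. ✗
w1: successors {w1}; □p there: w1:T. ✓
w2: successors {w1}; □p there: w1:T. ✓
w3: successors {w3}; □p there: w3:F. ✗
w4: successors {w0, w2, w3}; □p there: w0:F, w2:T, w3:F. ✗
Satisfying worlds: {w1, w2}.

2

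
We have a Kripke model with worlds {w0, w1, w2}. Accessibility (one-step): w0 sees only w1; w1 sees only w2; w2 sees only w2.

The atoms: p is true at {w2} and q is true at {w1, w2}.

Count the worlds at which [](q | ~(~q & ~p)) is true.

w0: successors {w1}; q | ~(~q & ~p) there: w1:T. ✓
w1: successors {w2}; q | ~(~q & ~p) there: w2:T. ✓
w2: successors {w2}; q | ~(~q & ~p) there: w2:T. ✓
Satisfying worlds: {w0, w1, w2}.

3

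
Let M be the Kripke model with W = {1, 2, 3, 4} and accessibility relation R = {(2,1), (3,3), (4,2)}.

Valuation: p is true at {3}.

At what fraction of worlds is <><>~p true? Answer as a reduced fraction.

1: no successors, so <><>~p fails. ✗
2: successors {1}; <>~p there: 1:F. ✗
3: successors {3}; <>~p there: 3:F. ✗
4: successors {2}; <>~p there: 2:T. ✓
That's 1 of 4 worlds, so 1/4.

1/4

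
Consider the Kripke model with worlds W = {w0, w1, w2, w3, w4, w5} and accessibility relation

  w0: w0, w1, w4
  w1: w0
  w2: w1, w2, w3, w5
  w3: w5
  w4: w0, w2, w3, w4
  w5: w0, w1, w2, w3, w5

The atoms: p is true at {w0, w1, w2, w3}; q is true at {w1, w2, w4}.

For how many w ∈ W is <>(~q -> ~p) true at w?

5

w0: successors {w0, w1, w4}; ~q -> ~p there: w0:F, w1:T, w4:T. ✓
w1: successors {w0}; ~q -> ~p there: w0:F. ✗
w2: successors {w1, w2, w3, w5}; ~q -> ~p there: w1:T, w2:T, w3:F, w5:T. ✓
w3: successors {w5}; ~q -> ~p there: w5:T. ✓
w4: successors {w0, w2, w3, w4}; ~q -> ~p there: w0:F, w2:T, w3:F, w4:T. ✓
w5: successors {w0, w1, w2, w3, w5}; ~q -> ~p there: w0:F, w1:T, w2:T, w3:F, w5:T. ✓
Satisfying worlds: {w0, w2, w3, w4, w5}.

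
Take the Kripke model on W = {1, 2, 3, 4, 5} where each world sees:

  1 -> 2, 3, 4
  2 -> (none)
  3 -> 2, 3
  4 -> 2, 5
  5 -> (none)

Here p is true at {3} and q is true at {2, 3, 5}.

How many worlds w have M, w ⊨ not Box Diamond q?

3

1: Box Diamond q is F. ✓
2: Box Diamond q is T. ✗
3: Box Diamond q is F. ✓
4: Box Diamond q is F. ✓
5: Box Diamond q is T. ✗
Satisfying worlds: {1, 3, 4}.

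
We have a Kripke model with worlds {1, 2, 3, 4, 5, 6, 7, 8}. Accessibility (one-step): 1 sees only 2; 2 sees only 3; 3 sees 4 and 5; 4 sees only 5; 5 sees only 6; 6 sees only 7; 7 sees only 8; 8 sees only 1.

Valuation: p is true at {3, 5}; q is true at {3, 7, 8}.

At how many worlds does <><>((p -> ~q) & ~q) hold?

5

1: successors {2}; <>((p -> ~q) & ~q) there: 2:F. ✗
2: successors {3}; <>((p -> ~q) & ~q) there: 3:T. ✓
3: successors {4, 5}; <>((p -> ~q) & ~q) there: 4:T, 5:T. ✓
4: successors {5}; <>((p -> ~q) & ~q) there: 5:T. ✓
5: successors {6}; <>((p -> ~q) & ~q) there: 6:F. ✗
6: successors {7}; <>((p -> ~q) & ~q) there: 7:F. ✗
7: successors {8}; <>((p -> ~q) & ~q) there: 8:T. ✓
8: successors {1}; <>((p -> ~q) & ~q) there: 1:T. ✓
Satisfying worlds: {2, 3, 4, 7, 8}.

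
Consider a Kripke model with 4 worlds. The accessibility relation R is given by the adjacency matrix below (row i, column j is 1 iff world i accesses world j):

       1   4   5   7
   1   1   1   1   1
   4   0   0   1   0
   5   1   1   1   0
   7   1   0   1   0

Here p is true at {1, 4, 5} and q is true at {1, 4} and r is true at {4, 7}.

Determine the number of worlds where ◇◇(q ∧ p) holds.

1: successors {1, 4, 5, 7}; ◇(q ∧ p) there: 1:T, 4:F, 5:T, 7:T. ✓
4: successors {5}; ◇(q ∧ p) there: 5:T. ✓
5: successors {1, 4, 5}; ◇(q ∧ p) there: 1:T, 4:F, 5:T. ✓
7: successors {1, 5}; ◇(q ∧ p) there: 1:T, 5:T. ✓
Satisfying worlds: {1, 4, 5, 7}.

4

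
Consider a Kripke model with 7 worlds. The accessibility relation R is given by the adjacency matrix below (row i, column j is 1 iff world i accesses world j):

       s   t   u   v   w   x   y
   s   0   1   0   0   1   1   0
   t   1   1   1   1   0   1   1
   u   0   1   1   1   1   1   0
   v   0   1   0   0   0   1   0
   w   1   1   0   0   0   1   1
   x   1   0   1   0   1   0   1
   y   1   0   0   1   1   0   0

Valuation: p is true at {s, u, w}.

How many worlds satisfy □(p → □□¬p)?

1

s: successors {t, w, x}; p → □□¬p there: t:T, w:F, x:T. ✗
t: successors {s, t, u, v, x, y}; p → □□¬p there: s:F, t:T, u:F, v:T, x:T, y:T. ✗
u: successors {t, u, v, w, x}; p → □□¬p there: t:T, u:F, v:T, w:F, x:T. ✗
v: successors {t, x}; p → □□¬p there: t:T, x:T. ✓
w: successors {s, t, x, y}; p → □□¬p there: s:F, t:T, x:T, y:T. ✗
x: successors {s, u, w, y}; p → □□¬p there: s:F, u:F, w:F, y:T. ✗
y: successors {s, v, w}; p → □□¬p there: s:F, v:T, w:F. ✗
Satisfying worlds: {v}.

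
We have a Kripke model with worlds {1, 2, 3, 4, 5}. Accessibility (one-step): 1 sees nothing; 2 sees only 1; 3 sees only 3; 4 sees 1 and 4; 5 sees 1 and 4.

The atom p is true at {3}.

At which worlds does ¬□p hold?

1: □p is T. ✗
2: □p is F. ✓
3: □p is T. ✗
4: □p is F. ✓
5: □p is F. ✓

{2, 4, 5}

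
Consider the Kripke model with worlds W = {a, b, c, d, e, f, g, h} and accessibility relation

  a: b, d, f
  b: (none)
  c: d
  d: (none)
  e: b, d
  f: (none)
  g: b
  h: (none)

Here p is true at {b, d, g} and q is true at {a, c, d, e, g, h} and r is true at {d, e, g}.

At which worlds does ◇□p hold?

a: successors {b, d, f}; □p there: b:T, d:T, f:T. ✓
b: no successors, so ◇□p fails. ✗
c: successors {d}; □p there: d:T. ✓
d: no successors, so ◇□p fails. ✗
e: successors {b, d}; □p there: b:T, d:T. ✓
f: no successors, so ◇□p fails. ✗
g: successors {b}; □p there: b:T. ✓
h: no successors, so ◇□p fails. ✗

{a, c, e, g}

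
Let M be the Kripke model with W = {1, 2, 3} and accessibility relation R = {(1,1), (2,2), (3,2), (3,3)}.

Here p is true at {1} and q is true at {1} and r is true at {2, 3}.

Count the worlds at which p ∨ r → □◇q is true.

1

1: p ∨ r is T, □◇q is T. ✓
2: p ∨ r is T, □◇q is F. ✗
3: p ∨ r is T, □◇q is F. ✗
Satisfying worlds: {1}.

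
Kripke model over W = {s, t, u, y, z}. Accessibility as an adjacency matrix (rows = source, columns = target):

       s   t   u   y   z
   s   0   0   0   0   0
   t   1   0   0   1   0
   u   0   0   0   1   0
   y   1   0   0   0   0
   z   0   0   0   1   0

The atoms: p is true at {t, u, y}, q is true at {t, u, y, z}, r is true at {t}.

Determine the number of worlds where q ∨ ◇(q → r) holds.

4

s: q is F, ◇(q → r) is F. ✗
t: q is T, ◇(q → r) is T. ✓
u: q is T, ◇(q → r) is F. ✓
y: q is T, ◇(q → r) is T. ✓
z: q is T, ◇(q → r) is F. ✓
Satisfying worlds: {t, u, y, z}.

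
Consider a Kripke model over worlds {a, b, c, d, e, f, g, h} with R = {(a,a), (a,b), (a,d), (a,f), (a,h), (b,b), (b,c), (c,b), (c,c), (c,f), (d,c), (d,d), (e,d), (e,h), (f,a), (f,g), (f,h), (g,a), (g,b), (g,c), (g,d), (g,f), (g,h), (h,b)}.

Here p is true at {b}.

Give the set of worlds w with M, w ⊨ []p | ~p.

a: []p is F, ~p is T. ✓
b: []p is F, ~p is F. ✗
c: []p is F, ~p is T. ✓
d: []p is F, ~p is T. ✓
e: []p is F, ~p is T. ✓
f: []p is F, ~p is T. ✓
g: []p is F, ~p is T. ✓
h: []p is T, ~p is T. ✓

{a, c, d, e, f, g, h}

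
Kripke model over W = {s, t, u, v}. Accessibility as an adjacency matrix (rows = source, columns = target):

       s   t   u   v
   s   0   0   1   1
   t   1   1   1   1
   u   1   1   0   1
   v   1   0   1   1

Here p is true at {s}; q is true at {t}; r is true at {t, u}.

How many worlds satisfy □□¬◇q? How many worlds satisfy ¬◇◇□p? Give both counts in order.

0 and 4

For □□¬◇q:
s: successors {u, v}; □¬◇q there: u:F, v:F. ✗
t: successors {s, t, u, v}; □¬◇q there: s:F, t:F, u:F, v:F. ✗
u: successors {s, t, v}; □¬◇q there: s:F, t:F, v:F. ✗
v: successors {s, u, v}; □¬◇q there: s:F, u:F, v:F. ✗
— 0 worlds.
For ¬◇◇□p:
s: ◇◇□p is F. ✓
t: ◇◇□p is F. ✓
u: ◇◇□p is F. ✓
v: ◇◇□p is F. ✓
— 4 worlds.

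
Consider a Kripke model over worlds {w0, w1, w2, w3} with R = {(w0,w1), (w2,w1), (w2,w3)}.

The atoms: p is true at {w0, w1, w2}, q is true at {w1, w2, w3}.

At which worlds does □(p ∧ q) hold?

w0: successors {w1}; p ∧ q there: w1:T. ✓
w1: no successors, so □(p ∧ q) holds vacuously. ✓
w2: successors {w1, w3}; p ∧ q there: w1:T, w3:F. ✗
w3: no successors, so □(p ∧ q) holds vacuously. ✓

{w0, w1, w3}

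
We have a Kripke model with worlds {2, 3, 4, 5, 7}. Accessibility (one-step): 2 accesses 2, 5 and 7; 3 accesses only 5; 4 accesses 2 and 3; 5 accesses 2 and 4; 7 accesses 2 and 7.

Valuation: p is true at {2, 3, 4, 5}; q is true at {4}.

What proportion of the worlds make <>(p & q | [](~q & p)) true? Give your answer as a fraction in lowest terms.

2: successors {2, 5, 7}; p & q | [](~q & p) there: 2:F, 5:F, 7:F. ✗
3: successors {5}; p & q | [](~q & p) there: 5:F. ✗
4: successors {2, 3}; p & q | [](~q & p) there: 2:F, 3:T. ✓
5: successors {2, 4}; p & q | [](~q & p) there: 2:F, 4:T. ✓
7: successors {2, 7}; p & q | [](~q & p) there: 2:F, 7:F. ✗
That's 2 of 5 worlds, so 2/5.

2/5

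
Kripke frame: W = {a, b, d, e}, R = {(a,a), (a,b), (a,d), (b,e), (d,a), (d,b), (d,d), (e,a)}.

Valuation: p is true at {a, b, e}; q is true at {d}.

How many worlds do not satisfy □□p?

3

a: successors {a, b, d}; □p there: a:F, b:T, d:F. ✗
b: successors {e}; □p there: e:T. ✓
d: successors {a, b, d}; □p there: a:F, b:T, d:F. ✗
e: successors {a}; □p there: a:F. ✗
Satisfying worlds: {b}.
So □□p fails at the other 3 worlds.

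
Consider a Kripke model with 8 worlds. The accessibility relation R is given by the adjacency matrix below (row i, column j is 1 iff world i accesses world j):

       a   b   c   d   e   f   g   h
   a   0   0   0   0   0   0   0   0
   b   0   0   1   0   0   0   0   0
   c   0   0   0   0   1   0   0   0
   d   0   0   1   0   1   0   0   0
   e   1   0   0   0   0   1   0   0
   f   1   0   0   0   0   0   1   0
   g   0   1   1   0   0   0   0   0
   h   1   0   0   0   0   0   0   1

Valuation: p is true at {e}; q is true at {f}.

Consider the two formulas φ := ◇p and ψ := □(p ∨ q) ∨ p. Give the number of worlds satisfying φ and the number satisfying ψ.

For ◇p:
a: no successors, so ◇p fails. ✗
b: successors {c}; p there: c:F. ✗
c: successors {e}; p there: e:T. ✓
d: successors {c, e}; p there: c:F, e:T. ✓
e: successors {a, f}; p there: a:F, f:F. ✗
f: successors {a, g}; p there: a:F, g:F. ✗
g: successors {b, c}; p there: b:F, c:F. ✗
h: successors {a, h}; p there: a:F, h:F. ✗
— 2 worlds.
For □(p ∨ q) ∨ p:
a: □(p ∨ q) is T, p is F. ✓
b: □(p ∨ q) is F, p is F. ✗
c: □(p ∨ q) is T, p is F. ✓
d: □(p ∨ q) is F, p is F. ✗
e: □(p ∨ q) is F, p is T. ✓
f: □(p ∨ q) is F, p is F. ✗
g: □(p ∨ q) is F, p is F. ✗
h: □(p ∨ q) is F, p is F. ✗
— 3 worlds.

2 and 3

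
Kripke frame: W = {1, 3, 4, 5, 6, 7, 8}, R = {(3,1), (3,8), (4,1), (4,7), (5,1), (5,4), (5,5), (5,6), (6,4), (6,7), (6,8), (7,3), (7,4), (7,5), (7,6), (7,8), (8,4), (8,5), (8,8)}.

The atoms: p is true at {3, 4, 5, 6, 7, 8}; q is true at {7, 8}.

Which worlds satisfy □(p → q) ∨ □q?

1: □(p → q) is T, □q is T. ✓
3: □(p → q) is T, □q is F. ✓
4: □(p → q) is T, □q is F. ✓
5: □(p → q) is F, □q is F. ✗
6: □(p → q) is F, □q is F. ✗
7: □(p → q) is F, □q is F. ✗
8: □(p → q) is F, □q is F. ✗

{1, 3, 4}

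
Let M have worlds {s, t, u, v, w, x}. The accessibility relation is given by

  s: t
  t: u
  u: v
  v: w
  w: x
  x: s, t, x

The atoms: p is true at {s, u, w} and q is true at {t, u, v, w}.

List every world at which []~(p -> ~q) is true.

{t, v}

s: successors {t}; ~(p -> ~q) there: t:F. ✗
t: successors {u}; ~(p -> ~q) there: u:T. ✓
u: successors {v}; ~(p -> ~q) there: v:F. ✗
v: successors {w}; ~(p -> ~q) there: w:T. ✓
w: successors {x}; ~(p -> ~q) there: x:F. ✗
x: successors {s, t, x}; ~(p -> ~q) there: s:F, t:F, x:F. ✗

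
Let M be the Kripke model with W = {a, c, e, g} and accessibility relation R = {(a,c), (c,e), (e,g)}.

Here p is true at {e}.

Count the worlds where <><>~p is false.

3

a: successors {c}; <>~p there: c:F. ✗
c: successors {e}; <>~p there: e:T. ✓
e: successors {g}; <>~p there: g:F. ✗
g: no successors, so <><>~p fails. ✗
Satisfying worlds: {c}.
So <><>~p fails at the other 3 worlds.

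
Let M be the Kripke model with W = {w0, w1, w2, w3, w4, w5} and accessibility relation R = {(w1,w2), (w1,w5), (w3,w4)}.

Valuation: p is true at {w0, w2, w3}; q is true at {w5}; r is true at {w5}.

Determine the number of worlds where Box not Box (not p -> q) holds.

w0: no successors, so Box not Box (not p -> q) holds vacuously. ✓
w1: successors {w2, w5}; not Box (not p -> q) there: w2:F, w5:F. ✗
w2: no successors, so Box not Box (not p -> q) holds vacuously. ✓
w3: successors {w4}; not Box (not p -> q) there: w4:F. ✗
w4: no successors, so Box not Box (not p -> q) holds vacuously. ✓
w5: no successors, so Box not Box (not p -> q) holds vacuously. ✓
Satisfying worlds: {w0, w2, w4, w5}.

4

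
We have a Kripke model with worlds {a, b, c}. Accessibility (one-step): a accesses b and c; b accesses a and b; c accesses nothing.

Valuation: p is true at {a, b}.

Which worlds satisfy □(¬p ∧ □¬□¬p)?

a: successors {b, c}; ¬p ∧ □¬□¬p there: b:F, c:T. ✗
b: successors {a, b}; ¬p ∧ □¬□¬p there: a:F, b:F. ✗
c: no successors, so □(¬p ∧ □¬□¬p) holds vacuously. ✓

{c}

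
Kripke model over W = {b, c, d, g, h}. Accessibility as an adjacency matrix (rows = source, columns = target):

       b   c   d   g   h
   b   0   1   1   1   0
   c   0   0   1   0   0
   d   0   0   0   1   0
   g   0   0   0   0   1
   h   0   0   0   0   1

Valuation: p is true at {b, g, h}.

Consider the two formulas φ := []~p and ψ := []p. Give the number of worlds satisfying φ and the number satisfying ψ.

1 and 3

For []~p:
b: successors {c, d, g}; ~p there: c:T, d:T, g:F. ✗
c: successors {d}; ~p there: d:T. ✓
d: successors {g}; ~p there: g:F. ✗
g: successors {h}; ~p there: h:F. ✗
h: successors {h}; ~p there: h:F. ✗
— 1 world.
For []p:
b: successors {c, d, g}; p there: c:F, d:F, g:T. ✗
c: successors {d}; p there: d:F. ✗
d: successors {g}; p there: g:T. ✓
g: successors {h}; p there: h:T. ✓
h: successors {h}; p there: h:T. ✓
— 3 worlds.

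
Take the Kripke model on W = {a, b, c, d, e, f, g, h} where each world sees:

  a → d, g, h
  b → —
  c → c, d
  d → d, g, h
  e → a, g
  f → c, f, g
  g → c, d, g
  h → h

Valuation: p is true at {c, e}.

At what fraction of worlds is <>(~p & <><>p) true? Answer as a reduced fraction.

3/4

a: successors {d, g, h}; ~p & <><>p there: d:T, g:T, h:F. ✓
b: no successors, so <>(~p & <><>p) fails. ✗
c: successors {c, d}; ~p & <><>p there: c:F, d:T. ✓
d: successors {d, g, h}; ~p & <><>p there: d:T, g:T, h:F. ✓
e: successors {a, g}; ~p & <><>p there: a:T, g:T. ✓
f: successors {c, f, g}; ~p & <><>p there: c:F, f:T, g:T. ✓
g: successors {c, d, g}; ~p & <><>p there: c:F, d:T, g:T. ✓
h: successors {h}; ~p & <><>p there: h:F. ✗
That's 6 of 8 worlds, so 6/8 = 3/4.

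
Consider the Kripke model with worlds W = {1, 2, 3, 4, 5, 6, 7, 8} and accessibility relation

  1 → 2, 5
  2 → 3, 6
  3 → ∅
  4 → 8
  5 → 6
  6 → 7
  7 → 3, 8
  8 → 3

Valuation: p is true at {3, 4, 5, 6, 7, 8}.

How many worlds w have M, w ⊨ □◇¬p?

1

1: successors {2, 5}; ◇¬p there: 2:F, 5:F. ✗
2: successors {3, 6}; ◇¬p there: 3:F, 6:F. ✗
3: no successors, so □◇¬p holds vacuously. ✓
4: successors {8}; ◇¬p there: 8:F. ✗
5: successors {6}; ◇¬p there: 6:F. ✗
6: successors {7}; ◇¬p there: 7:F. ✗
7: successors {3, 8}; ◇¬p there: 3:F, 8:F. ✗
8: successors {3}; ◇¬p there: 3:F. ✗
Satisfying worlds: {3}.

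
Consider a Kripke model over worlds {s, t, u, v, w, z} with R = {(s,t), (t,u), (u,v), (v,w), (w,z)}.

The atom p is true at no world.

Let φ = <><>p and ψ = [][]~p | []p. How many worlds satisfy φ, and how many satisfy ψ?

0 and 6

For <><>p:
s: successors {t}; <>p there: t:F. ✗
t: successors {u}; <>p there: u:F. ✗
u: successors {v}; <>p there: v:F. ✗
v: successors {w}; <>p there: w:F. ✗
w: successors {z}; <>p there: z:F. ✗
z: no successors, so <><>p fails. ✗
— 0 worlds.
For [][]~p | []p:
s: [][]~p is T, []p is F. ✓
t: [][]~p is T, []p is F. ✓
u: [][]~p is T, []p is F. ✓
v: [][]~p is T, []p is F. ✓
w: [][]~p is T, []p is F. ✓
z: [][]~p is T, []p is T. ✓
— 6 worlds.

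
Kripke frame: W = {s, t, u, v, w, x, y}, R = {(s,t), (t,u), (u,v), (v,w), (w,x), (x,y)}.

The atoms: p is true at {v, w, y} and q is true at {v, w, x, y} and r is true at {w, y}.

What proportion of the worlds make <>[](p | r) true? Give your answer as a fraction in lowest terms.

4/7

s: successors {t}; [](p | r) there: t:F. ✗
t: successors {u}; [](p | r) there: u:T. ✓
u: successors {v}; [](p | r) there: v:T. ✓
v: successors {w}; [](p | r) there: w:F. ✗
w: successors {x}; [](p | r) there: x:T. ✓
x: successors {y}; [](p | r) there: y:T. ✓
y: no successors, so <>[](p | r) fails. ✗
That's 4 of 7 worlds, so 4/7.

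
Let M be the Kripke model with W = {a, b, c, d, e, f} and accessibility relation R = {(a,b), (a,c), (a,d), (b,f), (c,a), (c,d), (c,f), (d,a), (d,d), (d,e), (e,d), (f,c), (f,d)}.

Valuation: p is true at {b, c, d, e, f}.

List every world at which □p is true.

{a, b, e, f}

a: successors {b, c, d}; p there: b:T, c:T, d:T. ✓
b: successors {f}; p there: f:T. ✓
c: successors {a, d, f}; p there: a:F, d:T, f:T. ✗
d: successors {a, d, e}; p there: a:F, d:T, e:T. ✗
e: successors {d}; p there: d:T. ✓
f: successors {c, d}; p there: c:T, d:T. ✓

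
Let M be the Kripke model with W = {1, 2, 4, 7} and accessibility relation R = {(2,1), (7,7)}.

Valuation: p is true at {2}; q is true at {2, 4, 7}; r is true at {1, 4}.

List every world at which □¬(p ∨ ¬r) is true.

{1, 2, 4}

1: no successors, so □¬(p ∨ ¬r) holds vacuously. ✓
2: successors {1}; ¬(p ∨ ¬r) there: 1:T. ✓
4: no successors, so □¬(p ∨ ¬r) holds vacuously. ✓
7: successors {7}; ¬(p ∨ ¬r) there: 7:F. ✗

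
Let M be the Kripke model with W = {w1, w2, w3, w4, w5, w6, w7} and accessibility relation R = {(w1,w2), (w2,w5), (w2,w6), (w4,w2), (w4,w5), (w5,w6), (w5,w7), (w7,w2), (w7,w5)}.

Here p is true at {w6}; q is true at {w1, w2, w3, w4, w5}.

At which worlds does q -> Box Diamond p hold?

w1: q is T, Box Diamond p is T. ✓
w2: q is T, Box Diamond p is F. ✗
w3: q is T, Box Diamond p is T. ✓
w4: q is T, Box Diamond p is T. ✓
w5: q is T, Box Diamond p is F. ✗
w6: q is F, Box Diamond p is T. ✓
w7: q is F, Box Diamond p is T. ✓

{w1, w3, w4, w6, w7}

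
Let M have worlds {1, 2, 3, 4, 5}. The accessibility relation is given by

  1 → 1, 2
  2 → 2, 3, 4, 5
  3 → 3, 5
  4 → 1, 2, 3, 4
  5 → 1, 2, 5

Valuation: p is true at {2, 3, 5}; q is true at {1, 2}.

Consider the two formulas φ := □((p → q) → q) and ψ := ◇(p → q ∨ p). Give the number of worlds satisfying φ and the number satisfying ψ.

3 and 5

For □((p → q) → q):
1: successors {1, 2}; (p → q) → q there: 1:T, 2:T. ✓
2: successors {2, 3, 4, 5}; (p → q) → q there: 2:T, 3:T, 4:F, 5:T. ✗
3: successors {3, 5}; (p → q) → q there: 3:T, 5:T. ✓
4: successors {1, 2, 3, 4}; (p → q) → q there: 1:T, 2:T, 3:T, 4:F. ✗
5: successors {1, 2, 5}; (p → q) → q there: 1:T, 2:T, 5:T. ✓
— 3 worlds.
For ◇(p → q ∨ p):
1: successors {1, 2}; p → q ∨ p there: 1:T, 2:T. ✓
2: successors {2, 3, 4, 5}; p → q ∨ p there: 2:T, 3:T, 4:T, 5:T. ✓
3: successors {3, 5}; p → q ∨ p there: 3:T, 5:T. ✓
4: successors {1, 2, 3, 4}; p → q ∨ p there: 1:T, 2:T, 3:T, 4:T. ✓
5: successors {1, 2, 5}; p → q ∨ p there: 1:T, 2:T, 5:T. ✓
— 5 worlds.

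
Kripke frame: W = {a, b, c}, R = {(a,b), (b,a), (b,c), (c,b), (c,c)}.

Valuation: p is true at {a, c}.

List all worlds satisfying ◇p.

{b, c}

a: successors {b}; p there: b:F. ✗
b: successors {a, c}; p there: a:T, c:T. ✓
c: successors {b, c}; p there: b:F, c:T. ✓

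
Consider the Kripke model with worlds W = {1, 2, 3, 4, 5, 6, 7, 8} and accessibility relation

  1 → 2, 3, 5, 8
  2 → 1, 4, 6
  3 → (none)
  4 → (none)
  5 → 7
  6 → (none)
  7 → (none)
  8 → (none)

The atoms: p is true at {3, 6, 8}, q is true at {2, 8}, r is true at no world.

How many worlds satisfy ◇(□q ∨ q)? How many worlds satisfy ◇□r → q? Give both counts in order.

For ◇(□q ∨ q):
1: successors {2, 3, 5, 8}; □q ∨ q there: 2:T, 3:T, 5:F, 8:T. ✓
2: successors {1, 4, 6}; □q ∨ q there: 1:F, 4:T, 6:T. ✓
3: no successors, so ◇(□q ∨ q) fails. ✗
4: no successors, so ◇(□q ∨ q) fails. ✗
5: successors {7}; □q ∨ q there: 7:T. ✓
6: no successors, so ◇(□q ∨ q) fails. ✗
7: no successors, so ◇(□q ∨ q) fails. ✗
8: no successors, so ◇(□q ∨ q) fails. ✗
— 3 worlds.
For ◇□r → q:
1: ◇□r is T, q is F. ✗
2: ◇□r is T, q is T. ✓
3: ◇□r is F, q is F. ✓
4: ◇□r is F, q is F. ✓
5: ◇□r is T, q is F. ✗
6: ◇□r is F, q is F. ✓
7: ◇□r is F, q is F. ✓
8: ◇□r is F, q is T. ✓
— 6 worlds.

3 and 6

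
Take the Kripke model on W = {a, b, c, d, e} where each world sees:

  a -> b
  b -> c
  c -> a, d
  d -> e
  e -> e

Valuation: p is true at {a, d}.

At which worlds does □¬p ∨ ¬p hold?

{a, b, c, d, e}

a: □¬p is T, ¬p is F. ✓
b: □¬p is T, ¬p is T. ✓
c: □¬p is F, ¬p is T. ✓
d: □¬p is T, ¬p is F. ✓
e: □¬p is T, ¬p is T. ✓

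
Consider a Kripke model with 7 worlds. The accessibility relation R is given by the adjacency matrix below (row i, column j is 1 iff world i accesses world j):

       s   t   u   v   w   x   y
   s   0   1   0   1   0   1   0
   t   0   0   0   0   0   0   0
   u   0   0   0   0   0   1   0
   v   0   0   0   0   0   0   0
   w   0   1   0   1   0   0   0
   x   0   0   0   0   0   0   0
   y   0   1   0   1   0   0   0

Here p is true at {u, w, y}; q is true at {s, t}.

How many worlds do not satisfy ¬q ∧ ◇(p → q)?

4

s: ¬q is F, ◇(p → q) is T. ✗
t: ¬q is F, ◇(p → q) is F. ✗
u: ¬q is T, ◇(p → q) is T. ✓
v: ¬q is T, ◇(p → q) is F. ✗
w: ¬q is T, ◇(p → q) is T. ✓
x: ¬q is T, ◇(p → q) is F. ✗
y: ¬q is T, ◇(p → q) is T. ✓
Satisfying worlds: {u, w, y}.
So ¬q ∧ ◇(p → q) fails at the other 4 worlds.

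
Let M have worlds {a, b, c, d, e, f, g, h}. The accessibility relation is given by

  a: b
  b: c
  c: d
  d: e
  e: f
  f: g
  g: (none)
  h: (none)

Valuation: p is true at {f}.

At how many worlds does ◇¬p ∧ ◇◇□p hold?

1

a: ◇¬p is T, ◇◇□p is F. ✗
b: ◇¬p is T, ◇◇□p is F. ✗
c: ◇¬p is T, ◇◇□p is T. ✓
d: ◇¬p is T, ◇◇□p is F. ✗
e: ◇¬p is F, ◇◇□p is T. ✗
f: ◇¬p is T, ◇◇□p is F. ✗
g: ◇¬p is F, ◇◇□p is F. ✗
h: ◇¬p is F, ◇◇□p is F. ✗
Satisfying worlds: {c}.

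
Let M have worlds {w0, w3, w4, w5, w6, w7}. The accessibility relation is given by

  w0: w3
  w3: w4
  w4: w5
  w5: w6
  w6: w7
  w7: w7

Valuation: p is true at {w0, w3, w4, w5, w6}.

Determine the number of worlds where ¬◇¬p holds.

4

w0: ◇¬p is F. ✓
w3: ◇¬p is F. ✓
w4: ◇¬p is F. ✓
w5: ◇¬p is F. ✓
w6: ◇¬p is T. ✗
w7: ◇¬p is T. ✗
Satisfying worlds: {w0, w3, w4, w5}.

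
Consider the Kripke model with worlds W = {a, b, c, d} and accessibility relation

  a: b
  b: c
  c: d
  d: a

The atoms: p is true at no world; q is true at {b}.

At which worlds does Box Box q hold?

{d}

a: successors {b}; Box q there: b:F. ✗
b: successors {c}; Box q there: c:F. ✗
c: successors {d}; Box q there: d:F. ✗
d: successors {a}; Box q there: a:T. ✓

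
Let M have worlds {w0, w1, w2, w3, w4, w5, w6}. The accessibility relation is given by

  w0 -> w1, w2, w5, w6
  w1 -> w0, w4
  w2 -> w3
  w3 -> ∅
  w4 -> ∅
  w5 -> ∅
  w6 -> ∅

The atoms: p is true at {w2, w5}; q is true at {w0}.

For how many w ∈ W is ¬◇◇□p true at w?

w0: ◇◇□p is T. ✗
w1: ◇◇□p is T. ✗
w2: ◇◇□p is F. ✓
w3: ◇◇□p is F. ✓
w4: ◇◇□p is F. ✓
w5: ◇◇□p is F. ✓
w6: ◇◇□p is F. ✓
Satisfying worlds: {w2, w3, w4, w5, w6}.

5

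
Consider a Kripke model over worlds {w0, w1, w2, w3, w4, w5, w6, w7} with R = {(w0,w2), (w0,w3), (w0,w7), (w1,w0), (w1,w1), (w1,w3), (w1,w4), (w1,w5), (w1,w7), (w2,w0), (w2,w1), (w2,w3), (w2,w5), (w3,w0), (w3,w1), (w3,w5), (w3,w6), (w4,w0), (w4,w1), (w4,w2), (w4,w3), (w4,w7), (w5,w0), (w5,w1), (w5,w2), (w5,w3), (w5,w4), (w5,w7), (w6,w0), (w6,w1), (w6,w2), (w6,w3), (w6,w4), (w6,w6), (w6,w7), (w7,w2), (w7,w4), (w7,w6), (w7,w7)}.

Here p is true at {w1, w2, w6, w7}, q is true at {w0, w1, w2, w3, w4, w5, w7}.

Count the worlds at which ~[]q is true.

3

w0: []q is T. ✗
w1: []q is T. ✗
w2: []q is T. ✗
w3: []q is F. ✓
w4: []q is T. ✗
w5: []q is T. ✗
w6: []q is F. ✓
w7: []q is F. ✓
Satisfying worlds: {w3, w6, w7}.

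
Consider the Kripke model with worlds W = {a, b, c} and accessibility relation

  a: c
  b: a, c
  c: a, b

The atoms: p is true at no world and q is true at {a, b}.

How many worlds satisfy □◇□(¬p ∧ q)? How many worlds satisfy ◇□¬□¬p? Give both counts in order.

1 and 0

For □◇□(¬p ∧ q):
a: successors {c}; ◇□(¬p ∧ q) there: c:F. ✗
b: successors {a, c}; ◇□(¬p ∧ q) there: a:T, c:F. ✗
c: successors {a, b}; ◇□(¬p ∧ q) there: a:T, b:T. ✓
— 1 world.
For ◇□¬□¬p:
a: successors {c}; □¬□¬p there: c:F. ✗
b: successors {a, c}; □¬□¬p there: a:F, c:F. ✗
c: successors {a, b}; □¬□¬p there: a:F, b:F. ✗
— 0 worlds.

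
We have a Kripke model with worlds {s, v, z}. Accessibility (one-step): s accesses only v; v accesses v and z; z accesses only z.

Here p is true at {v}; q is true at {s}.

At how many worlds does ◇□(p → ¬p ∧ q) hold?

2

s: successors {v}; □(p → ¬p ∧ q) there: v:F. ✗
v: successors {v, z}; □(p → ¬p ∧ q) there: v:F, z:T. ✓
z: successors {z}; □(p → ¬p ∧ q) there: z:T. ✓
Satisfying worlds: {v, z}.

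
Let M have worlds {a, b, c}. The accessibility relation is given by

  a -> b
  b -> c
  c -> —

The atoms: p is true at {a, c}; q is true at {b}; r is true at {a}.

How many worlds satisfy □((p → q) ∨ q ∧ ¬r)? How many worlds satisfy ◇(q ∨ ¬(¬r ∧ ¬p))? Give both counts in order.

2 and 2

For □((p → q) ∨ q ∧ ¬r):
a: successors {b}; (p → q) ∨ q ∧ ¬r there: b:T. ✓
b: successors {c}; (p → q) ∨ q ∧ ¬r there: c:F. ✗
c: no successors, so □((p → q) ∨ q ∧ ¬r) holds vacuously. ✓
— 2 worlds.
For ◇(q ∨ ¬(¬r ∧ ¬p)):
a: successors {b}; q ∨ ¬(¬r ∧ ¬p) there: b:T. ✓
b: successors {c}; q ∨ ¬(¬r ∧ ¬p) there: c:T. ✓
c: no successors, so ◇(q ∨ ¬(¬r ∧ ¬p)) fails. ✗
— 2 worlds.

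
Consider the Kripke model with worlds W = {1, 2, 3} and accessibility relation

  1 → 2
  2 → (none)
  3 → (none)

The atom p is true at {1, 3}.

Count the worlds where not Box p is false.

1: Box p is F. ✓
2: Box p is T. ✗
3: Box p is T. ✗
Satisfying worlds: {1}.
So not Box p fails at the other 2 worlds.

2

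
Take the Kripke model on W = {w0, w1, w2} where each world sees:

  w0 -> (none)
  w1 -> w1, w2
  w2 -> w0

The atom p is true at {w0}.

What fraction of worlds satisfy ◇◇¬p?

w0: no successors, so ◇◇¬p fails. ✗
w1: successors {w1, w2}; ◇¬p there: w1:T, w2:F. ✓
w2: successors {w0}; ◇¬p there: w0:F. ✗
That's 1 of 3 worlds, so 1/3.

1/3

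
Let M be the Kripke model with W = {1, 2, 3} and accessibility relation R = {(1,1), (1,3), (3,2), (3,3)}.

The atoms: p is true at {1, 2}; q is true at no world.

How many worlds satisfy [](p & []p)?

1

1: successors {1, 3}; p & []p there: 1:F, 3:F. ✗
2: no successors, so [](p & []p) holds vacuously. ✓
3: successors {2, 3}; p & []p there: 2:T, 3:F. ✗
Satisfying worlds: {2}.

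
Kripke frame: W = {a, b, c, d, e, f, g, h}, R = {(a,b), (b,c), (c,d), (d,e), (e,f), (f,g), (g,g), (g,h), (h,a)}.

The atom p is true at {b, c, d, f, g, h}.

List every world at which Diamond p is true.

{a, b, c, e, f, g}

a: successors {b}; p there: b:T. ✓
b: successors {c}; p there: c:T. ✓
c: successors {d}; p there: d:T. ✓
d: successors {e}; p there: e:F. ✗
e: successors {f}; p there: f:T. ✓
f: successors {g}; p there: g:T. ✓
g: successors {g, h}; p there: g:T, h:T. ✓
h: successors {a}; p there: a:F. ✗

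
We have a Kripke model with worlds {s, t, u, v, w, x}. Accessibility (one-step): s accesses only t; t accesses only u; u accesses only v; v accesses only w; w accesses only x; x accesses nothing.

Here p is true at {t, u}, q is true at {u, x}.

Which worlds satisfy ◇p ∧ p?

s: ◇p is T, p is F. ✗
t: ◇p is T, p is T. ✓
u: ◇p is F, p is T. ✗
v: ◇p is F, p is F. ✗
w: ◇p is F, p is F. ✗
x: ◇p is F, p is F. ✗

{t}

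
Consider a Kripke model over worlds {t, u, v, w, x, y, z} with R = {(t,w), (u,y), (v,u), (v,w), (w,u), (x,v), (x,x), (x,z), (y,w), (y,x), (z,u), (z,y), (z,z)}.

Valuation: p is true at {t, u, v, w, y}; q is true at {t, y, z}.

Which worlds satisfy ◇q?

t: successors {w}; q there: w:F. ✗
u: successors {y}; q there: y:T. ✓
v: successors {u, w}; q there: u:F, w:F. ✗
w: successors {u}; q there: u:F. ✗
x: successors {v, x, z}; q there: v:F, x:F, z:T. ✓
y: successors {w, x}; q there: w:F, x:F. ✗
z: successors {u, y, z}; q there: u:F, y:T, z:T. ✓

{u, x, z}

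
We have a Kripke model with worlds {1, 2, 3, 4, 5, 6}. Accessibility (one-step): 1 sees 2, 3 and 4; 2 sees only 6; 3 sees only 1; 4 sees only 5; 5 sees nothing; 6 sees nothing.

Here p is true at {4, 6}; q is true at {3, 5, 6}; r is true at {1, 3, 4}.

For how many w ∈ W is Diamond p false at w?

1: successors {2, 3, 4}; p there: 2:F, 3:F, 4:T. ✓
2: successors {6}; p there: 6:T. ✓
3: successors {1}; p there: 1:F. ✗
4: successors {5}; p there: 5:F. ✗
5: no successors, so Diamond p fails. ✗
6: no successors, so Diamond p fails. ✗
Satisfying worlds: {1, 2}.
So Diamond p fails at the other 4 worlds.

4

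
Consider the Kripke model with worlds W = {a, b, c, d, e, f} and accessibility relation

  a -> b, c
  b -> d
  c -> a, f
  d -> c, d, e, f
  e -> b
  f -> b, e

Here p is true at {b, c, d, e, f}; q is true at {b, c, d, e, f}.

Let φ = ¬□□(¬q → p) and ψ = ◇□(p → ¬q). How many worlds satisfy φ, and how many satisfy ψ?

2 and 0

For ¬□□(¬q → p):
a: □□(¬q → p) is F. ✓
b: □□(¬q → p) is T. ✗
c: □□(¬q → p) is T. ✗
d: □□(¬q → p) is F. ✓
e: □□(¬q → p) is T. ✗
f: □□(¬q → p) is T. ✗
— 2 worlds.
For ◇□(p → ¬q):
a: successors {b, c}; □(p → ¬q) there: b:F, c:F. ✗
b: successors {d}; □(p → ¬q) there: d:F. ✗
c: successors {a, f}; □(p → ¬q) there: a:F, f:F. ✗
d: successors {c, d, e, f}; □(p → ¬q) there: c:F, d:F, e:F, f:F. ✗
e: successors {b}; □(p → ¬q) there: b:F. ✗
f: successors {b, e}; □(p → ¬q) there: b:F, e:F. ✗
— 0 worlds.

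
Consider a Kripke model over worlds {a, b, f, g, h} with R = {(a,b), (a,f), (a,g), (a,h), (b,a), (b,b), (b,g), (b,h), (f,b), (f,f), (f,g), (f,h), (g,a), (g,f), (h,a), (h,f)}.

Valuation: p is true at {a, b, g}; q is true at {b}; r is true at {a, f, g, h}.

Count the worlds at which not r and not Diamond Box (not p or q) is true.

1

a: not r is F, not Diamond Box (not p or q) is T. ✗
b: not r is T, not Diamond Box (not p or q) is T. ✓
f: not r is F, not Diamond Box (not p or q) is T. ✗
g: not r is F, not Diamond Box (not p or q) is T. ✗
h: not r is F, not Diamond Box (not p or q) is T. ✗
Satisfying worlds: {b}.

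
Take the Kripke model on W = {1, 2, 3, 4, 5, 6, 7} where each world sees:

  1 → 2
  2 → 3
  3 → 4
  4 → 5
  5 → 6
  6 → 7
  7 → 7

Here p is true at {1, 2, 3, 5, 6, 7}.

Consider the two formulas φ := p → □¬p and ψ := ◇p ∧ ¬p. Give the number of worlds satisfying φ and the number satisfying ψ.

For p → □¬p:
1: p is T, □¬p is F. ✗
2: p is T, □¬p is F. ✗
3: p is T, □¬p is T. ✓
4: p is F, □¬p is F. ✓
5: p is T, □¬p is F. ✗
6: p is T, □¬p is F. ✗
7: p is T, □¬p is F. ✗
— 2 worlds.
For ◇p ∧ ¬p:
1: ◇p is T, ¬p is F. ✗
2: ◇p is T, ¬p is F. ✗
3: ◇p is F, ¬p is F. ✗
4: ◇p is T, ¬p is T. ✓
5: ◇p is T, ¬p is F. ✗
6: ◇p is T, ¬p is F. ✗
7: ◇p is T, ¬p is F. ✗
— 1 world.

2 and 1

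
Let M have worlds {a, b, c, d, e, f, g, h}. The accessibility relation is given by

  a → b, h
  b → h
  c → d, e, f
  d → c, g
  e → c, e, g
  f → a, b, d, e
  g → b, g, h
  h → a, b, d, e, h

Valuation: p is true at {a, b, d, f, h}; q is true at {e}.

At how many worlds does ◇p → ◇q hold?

5

a: ◇p is T, ◇q is F. ✗
b: ◇p is T, ◇q is F. ✗
c: ◇p is T, ◇q is T. ✓
d: ◇p is F, ◇q is F. ✓
e: ◇p is F, ◇q is T. ✓
f: ◇p is T, ◇q is T. ✓
g: ◇p is T, ◇q is F. ✗
h: ◇p is T, ◇q is T. ✓
Satisfying worlds: {c, d, e, f, h}.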